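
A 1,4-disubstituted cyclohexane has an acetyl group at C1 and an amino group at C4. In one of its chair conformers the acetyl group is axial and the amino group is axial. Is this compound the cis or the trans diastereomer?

C1 and C4 have opposite parity, so their axial bonds point in opposite directions.
With opposite-parity carbons, two substituents on the same face are one axial and one equatorial; opposite faces give both axial or both equatorial.
Here the groups are axial/axial → opposite face → trans.

trans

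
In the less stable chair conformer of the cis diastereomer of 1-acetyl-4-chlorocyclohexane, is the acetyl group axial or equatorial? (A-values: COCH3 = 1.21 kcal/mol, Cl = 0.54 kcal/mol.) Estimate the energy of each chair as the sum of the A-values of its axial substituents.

axial

C1 and C4 have opposite parity, so for the cis isomer the two substituents are one axial and one equatorial in each chair.
Chair I (acetyl axial, chloro equatorial): E = 1.21 kcal/mol.
Chair II (acetyl equatorial, chloro axial): E = 0.54 kcal/mol.
Chair I is the less stable (higher-energy) conformer, and in that chair the acetyl group is axial.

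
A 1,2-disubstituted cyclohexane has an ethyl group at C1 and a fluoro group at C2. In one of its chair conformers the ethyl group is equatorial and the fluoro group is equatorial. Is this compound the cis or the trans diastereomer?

C1 and C2 have opposite parity, so their axial bonds point in opposite directions.
With opposite-parity carbons, two substituents on the same face are one axial and one equatorial; opposite faces give both axial or both equatorial.
Here the groups are equatorial/equatorial → opposite face → trans.

trans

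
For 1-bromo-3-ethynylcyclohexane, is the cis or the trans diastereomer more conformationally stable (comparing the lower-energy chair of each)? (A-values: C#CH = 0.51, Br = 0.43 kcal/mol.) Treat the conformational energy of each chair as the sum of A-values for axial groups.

cis

At 1,3 positions (parity same): cis → (e,e or a,a); trans → (a,e or e,a).
Best chair for cis: E = 0.00 kcal/mol; best chair for trans: E = 0.43 kcal/mol.
The cis isomer is lower by 0.43 kcal/mol.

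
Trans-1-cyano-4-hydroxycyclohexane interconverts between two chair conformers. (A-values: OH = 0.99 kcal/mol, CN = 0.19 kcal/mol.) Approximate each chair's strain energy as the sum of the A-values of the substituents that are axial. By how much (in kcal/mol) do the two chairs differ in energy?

C1 and C4 have opposite parity, so for the trans isomer the two substituents are e,e in one chair and a,a in the other.
Chair I (hydroxyl axial, cyano axial): E = 1.18 kcal/mol.
Chair II (hydroxyl equatorial, cyano equatorial): E = 0.00 kcal/mol.
ΔE = 1.18 − 0.00 = 1.18 kcal/mol; chair II is more stable.

1.18 kcal/mol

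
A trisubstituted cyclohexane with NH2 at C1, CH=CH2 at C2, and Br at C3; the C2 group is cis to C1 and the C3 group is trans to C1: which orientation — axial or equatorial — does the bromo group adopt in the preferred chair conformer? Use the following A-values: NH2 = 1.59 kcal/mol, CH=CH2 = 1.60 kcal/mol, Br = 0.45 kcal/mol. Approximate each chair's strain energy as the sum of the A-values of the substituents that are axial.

equatorial

Chair I (amino axial, vinyl equatorial, bromo equatorial): E = 1.59 kcal/mol.
Chair II (amino equatorial, vinyl axial, bromo axial): E = 2.05 kcal/mol.
Chair I is the more stable (lower-energy) conformer, and in that chair the bromo group is equatorial.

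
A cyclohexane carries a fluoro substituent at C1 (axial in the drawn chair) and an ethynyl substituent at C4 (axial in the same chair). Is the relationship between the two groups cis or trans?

trans

C1 and C4 have opposite parity, so their axial bonds point in opposite directions.
With opposite-parity carbons, two substituents on the same face are one axial and one equatorial; opposite faces give both axial or both equatorial.
Here the groups are axial/axial → opposite face → trans.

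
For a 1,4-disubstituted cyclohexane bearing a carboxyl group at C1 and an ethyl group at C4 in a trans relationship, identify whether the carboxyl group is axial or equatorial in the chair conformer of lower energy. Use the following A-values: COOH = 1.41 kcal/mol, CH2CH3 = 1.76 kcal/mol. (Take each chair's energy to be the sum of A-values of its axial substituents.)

equatorial

C1 and C4 have opposite parity, so for the trans isomer the two substituents are e,e in one chair and a,a in the other.
Chair I (carboxyl axial, ethyl axial): E = 3.17 kcal/mol.
Chair II (carboxyl equatorial, ethyl equatorial): E = 0.00 kcal/mol.
Chair II is the more stable (lower-energy) conformer, and in that chair the carboxyl group is equatorial.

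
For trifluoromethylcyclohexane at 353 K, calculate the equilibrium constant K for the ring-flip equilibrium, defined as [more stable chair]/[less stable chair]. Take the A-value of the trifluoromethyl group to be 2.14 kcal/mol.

K ≈ 21.1

One chair has the trifluoromethyl group axial (E = 2.14 kcal/mol) and the other has it equatorial (E = 0).
ΔG = 2.14 kcal/mol between the two chairs.
K = exp(ΔG/RT) with R = 1.987×10⁻³ kcal mol⁻¹ K⁻¹ and T = 353 K gives K ≈ 21.1.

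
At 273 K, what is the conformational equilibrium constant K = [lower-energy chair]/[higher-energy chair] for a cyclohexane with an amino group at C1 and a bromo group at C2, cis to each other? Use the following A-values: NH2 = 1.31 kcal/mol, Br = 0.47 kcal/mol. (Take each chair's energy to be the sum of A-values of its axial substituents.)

C1 and C2 have opposite parity, so for the cis isomer the two substituents are one axial and one equatorial in each chair.
Chair I (amino axial, bromo equatorial): E = 1.31 kcal/mol; chair II (amino equatorial, bromo axial): E = 0.47 kcal/mol.
ΔG = 0.84 kcal/mol between the two chairs.
K = exp(ΔG/RT) with R = 1.987×10⁻³ kcal mol⁻¹ K⁻¹ and T = 273 K gives K ≈ 4.7.

K ≈ 4.70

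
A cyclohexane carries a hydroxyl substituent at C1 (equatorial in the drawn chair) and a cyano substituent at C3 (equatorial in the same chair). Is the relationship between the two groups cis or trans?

cis

C1 and C3 have the same parity, so their axial bonds point in the same direction.
With same-parity carbons, two substituents on the same face are both axial or both equatorial; opposite faces give one of each.
Here the groups are equatorial/equatorial → same face → cis.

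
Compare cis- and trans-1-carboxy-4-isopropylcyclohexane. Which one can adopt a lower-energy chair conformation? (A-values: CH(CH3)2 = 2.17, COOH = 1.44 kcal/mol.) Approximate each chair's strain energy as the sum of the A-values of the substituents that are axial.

trans

At 1,4 positions (parity opposite): cis → (a,e or e,a); trans → (e,e or a,a).
Best chair for cis: E = 1.44 kcal/mol; best chair for trans: E = 0.00 kcal/mol.
The trans isomer is lower by 1.44 kcal/mol.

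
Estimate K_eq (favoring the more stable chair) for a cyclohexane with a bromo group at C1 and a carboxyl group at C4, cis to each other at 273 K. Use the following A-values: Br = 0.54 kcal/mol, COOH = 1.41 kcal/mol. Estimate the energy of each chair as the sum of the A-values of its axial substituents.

C1 and C4 have opposite parity, so for the cis isomer the two substituents are one axial and one equatorial in each chair.
Chair I (bromo axial, carboxyl equatorial): E = 0.54 kcal/mol; chair II (bromo equatorial, carboxyl axial): E = 1.41 kcal/mol.
ΔG = 0.87 kcal/mol between the two chairs.
K = exp(ΔG/RT) with R = 1.987×10⁻³ kcal mol⁻¹ K⁻¹ and T = 273 K gives K ≈ 4.97.

K ≈ 4.97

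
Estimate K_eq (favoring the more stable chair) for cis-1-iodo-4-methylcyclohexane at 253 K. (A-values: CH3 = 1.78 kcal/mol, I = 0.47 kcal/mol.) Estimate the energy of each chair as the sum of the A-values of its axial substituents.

C1 and C4 have opposite parity, so for the cis isomer the two substituents are one axial and one equatorial in each chair.
Chair I (methyl axial, iodo equatorial): E = 1.78 kcal/mol; chair II (methyl equatorial, iodo axial): E = 0.47 kcal/mol.
ΔG = 1.31 kcal/mol between the two chairs.
K = exp(ΔG/RT) with R = 1.987×10⁻³ kcal mol⁻¹ K⁻¹ and T = 253 K gives K ≈ 13.5.

K ≈ 13.5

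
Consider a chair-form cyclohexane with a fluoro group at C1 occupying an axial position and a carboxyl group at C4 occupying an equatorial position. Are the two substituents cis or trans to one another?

cis

C1 and C4 have opposite parity, so their axial bonds point in opposite directions.
With opposite-parity carbons, two substituents on the same face are one axial and one equatorial; opposite faces give both axial or both equatorial.
Here the groups are axial/equatorial → same face → cis.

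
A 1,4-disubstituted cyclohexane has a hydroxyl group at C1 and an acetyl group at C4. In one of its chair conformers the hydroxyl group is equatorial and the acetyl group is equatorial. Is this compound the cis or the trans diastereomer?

C1 and C4 have opposite parity, so their axial bonds point in opposite directions.
With opposite-parity carbons, two substituents on the same face are one axial and one equatorial; opposite faces give both axial or both equatorial.
Here the groups are equatorial/equatorial → opposite face → trans.

trans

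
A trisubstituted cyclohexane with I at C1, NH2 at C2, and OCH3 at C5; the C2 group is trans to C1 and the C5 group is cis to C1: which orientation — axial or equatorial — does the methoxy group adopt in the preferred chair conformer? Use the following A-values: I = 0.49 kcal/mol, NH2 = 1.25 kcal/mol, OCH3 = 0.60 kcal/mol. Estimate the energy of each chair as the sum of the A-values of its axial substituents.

Chair I (iodo axial, amino axial, methoxy axial): E = 2.34 kcal/mol.
Chair II (iodo equatorial, amino equatorial, methoxy equatorial): E = 0.00 kcal/mol.
Chair II is the more stable (lower-energy) conformer, and in that chair the methoxy group is equatorial.

equatorial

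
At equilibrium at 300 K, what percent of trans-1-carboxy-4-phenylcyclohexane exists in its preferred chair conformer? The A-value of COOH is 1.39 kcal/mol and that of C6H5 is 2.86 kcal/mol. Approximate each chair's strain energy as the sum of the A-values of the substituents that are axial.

C1 and C4 have opposite parity, so for the trans isomer the two substituents are e,e in one chair and a,a in the other.
Chair I (carboxyl axial, phenyl axial): E = 4.25 kcal/mol; chair II (carboxyl equatorial, phenyl equatorial): E = 0.00 kcal/mol.
ΔG = 4.25 kcal/mol between the two chairs.
K = exp(ΔG/RT) with R = 1.987×10⁻³ kcal mol⁻¹ K⁻¹ and T = 300 K gives K ≈ 1.25e+03.
Fraction in the lower-energy chair = K/(K+1) = 99.9%.

99.9%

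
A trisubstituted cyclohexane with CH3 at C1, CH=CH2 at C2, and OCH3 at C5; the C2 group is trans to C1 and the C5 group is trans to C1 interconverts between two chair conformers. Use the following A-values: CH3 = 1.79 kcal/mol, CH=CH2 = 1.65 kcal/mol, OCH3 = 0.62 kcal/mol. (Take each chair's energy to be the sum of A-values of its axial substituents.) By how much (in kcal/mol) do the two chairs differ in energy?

Chair I (methyl axial, vinyl axial, methoxy equatorial): E = 3.44 kcal/mol.
Chair II (methyl equatorial, vinyl equatorial, methoxy axial): E = 0.62 kcal/mol.
ΔE = 3.44 − 0.62 = 2.82 kcal/mol; chair II is more stable.

2.82 kcal/mol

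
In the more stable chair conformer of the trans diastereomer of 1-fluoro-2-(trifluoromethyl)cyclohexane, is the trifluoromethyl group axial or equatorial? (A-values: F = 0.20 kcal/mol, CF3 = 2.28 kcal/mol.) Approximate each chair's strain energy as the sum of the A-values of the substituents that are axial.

equatorial

C1 and C2 have opposite parity, so for the trans isomer the two substituents are e,e in one chair and a,a in the other.
Chair I (fluoro axial, trifluoromethyl axial): E = 2.48 kcal/mol.
Chair II (fluoro equatorial, trifluoromethyl equatorial): E = 0.00 kcal/mol.
Chair II is the more stable (lower-energy) conformer, and in that chair the trifluoromethyl group is equatorial.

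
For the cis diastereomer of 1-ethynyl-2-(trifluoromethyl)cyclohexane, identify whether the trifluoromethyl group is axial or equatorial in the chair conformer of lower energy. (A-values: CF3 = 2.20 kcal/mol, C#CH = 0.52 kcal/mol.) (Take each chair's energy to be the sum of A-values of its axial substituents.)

equatorial

C1 and C2 have opposite parity, so for the cis isomer the two substituents are one axial and one equatorial in each chair.
Chair I (trifluoromethyl axial, ethynyl equatorial): E = 2.20 kcal/mol.
Chair II (trifluoromethyl equatorial, ethynyl axial): E = 0.52 kcal/mol.
Chair II is the more stable (lower-energy) conformer, and in that chair the trifluoromethyl group is equatorial.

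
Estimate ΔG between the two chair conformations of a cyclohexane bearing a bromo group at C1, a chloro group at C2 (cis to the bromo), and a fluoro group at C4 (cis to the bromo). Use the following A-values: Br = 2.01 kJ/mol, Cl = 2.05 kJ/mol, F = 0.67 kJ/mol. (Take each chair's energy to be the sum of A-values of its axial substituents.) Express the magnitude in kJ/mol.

Chair I (bromo axial, chloro equatorial, fluoro equatorial): E = 2.01 kJ/mol.
Chair II (bromo equatorial, chloro axial, fluoro axial): E = 2.72 kJ/mol.
ΔE = 2.72 − 2.01 = 0.71 kJ/mol; chair I is more stable.

0.71 kJ/mol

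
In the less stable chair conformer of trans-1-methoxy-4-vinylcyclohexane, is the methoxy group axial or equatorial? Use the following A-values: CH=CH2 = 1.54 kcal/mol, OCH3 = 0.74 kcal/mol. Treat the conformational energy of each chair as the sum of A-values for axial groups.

axial

C1 and C4 have opposite parity, so for the trans isomer the two substituents are e,e in one chair and a,a in the other.
Chair I (vinyl axial, methoxy axial): E = 2.28 kcal/mol.
Chair II (vinyl equatorial, methoxy equatorial): E = 0.00 kcal/mol.
Chair I is the less stable (higher-energy) conformer, and in that chair the methoxy group is axial.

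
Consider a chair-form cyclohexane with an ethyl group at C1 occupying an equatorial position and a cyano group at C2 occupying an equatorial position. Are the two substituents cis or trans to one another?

trans

C1 and C2 have opposite parity, so their axial bonds point in opposite directions.
With opposite-parity carbons, two substituents on the same face are one axial and one equatorial; opposite faces give both axial or both equatorial.
Here the groups are equatorial/equatorial → opposite face → trans.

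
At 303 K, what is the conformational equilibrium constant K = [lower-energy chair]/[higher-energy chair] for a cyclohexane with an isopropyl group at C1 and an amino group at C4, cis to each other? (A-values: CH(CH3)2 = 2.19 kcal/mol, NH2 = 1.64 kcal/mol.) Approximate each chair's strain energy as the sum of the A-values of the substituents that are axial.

C1 and C4 have opposite parity, so for the cis isomer the two substituents are one axial and one equatorial in each chair.
Chair I (isopropyl axial, amino equatorial): E = 2.19 kcal/mol; chair II (isopropyl equatorial, amino axial): E = 1.64 kcal/mol.
ΔG = 0.55 kcal/mol between the two chairs.
K = exp(ΔG/RT) with R = 1.987×10⁻³ kcal mol⁻¹ K⁻¹ and T = 303 K gives K ≈ 2.49.

K ≈ 2.49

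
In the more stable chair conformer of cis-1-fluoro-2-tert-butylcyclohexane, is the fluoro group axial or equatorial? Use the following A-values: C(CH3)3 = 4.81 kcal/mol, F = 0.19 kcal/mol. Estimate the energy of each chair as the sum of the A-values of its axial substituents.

axial

C1 and C2 have opposite parity, so for the cis isomer the two substituents are one axial and one equatorial in each chair.
Chair I (tert-butyl axial, fluoro equatorial): E = 4.81 kcal/mol.
Chair II (tert-butyl equatorial, fluoro axial): E = 0.19 kcal/mol.
Chair II is the more stable (lower-energy) conformer, and in that chair the fluoro group is axial.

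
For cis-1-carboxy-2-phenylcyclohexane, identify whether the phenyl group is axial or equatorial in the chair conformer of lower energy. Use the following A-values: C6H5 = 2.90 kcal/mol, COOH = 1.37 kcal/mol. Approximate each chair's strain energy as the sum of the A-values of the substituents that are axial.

equatorial

C1 and C2 have opposite parity, so for the cis isomer the two substituents are one axial and one equatorial in each chair.
Chair I (phenyl axial, carboxyl equatorial): E = 2.90 kcal/mol.
Chair II (phenyl equatorial, carboxyl axial): E = 1.37 kcal/mol.
Chair II is the more stable (lower-energy) conformer, and in that chair the phenyl group is equatorial.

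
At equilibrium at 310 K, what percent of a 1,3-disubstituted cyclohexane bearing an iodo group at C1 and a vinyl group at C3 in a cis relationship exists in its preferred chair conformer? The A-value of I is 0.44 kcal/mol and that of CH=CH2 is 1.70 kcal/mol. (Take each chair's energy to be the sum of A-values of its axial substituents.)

97.0%

C1 and C3 have the same parity, so for the cis isomer the two substituents are e,e in one chair and a,a in the other.
Chair I (iodo axial, vinyl axial): E = 2.14 kcal/mol; chair II (iodo equatorial, vinyl equatorial): E = 0.00 kcal/mol.
ΔG = 2.14 kcal/mol between the two chairs.
K = exp(ΔG/RT) with R = 1.987×10⁻³ kcal mol⁻¹ K⁻¹ and T = 310 K gives K ≈ 32.3.
Fraction in the lower-energy chair = K/(K+1) = 97.0%.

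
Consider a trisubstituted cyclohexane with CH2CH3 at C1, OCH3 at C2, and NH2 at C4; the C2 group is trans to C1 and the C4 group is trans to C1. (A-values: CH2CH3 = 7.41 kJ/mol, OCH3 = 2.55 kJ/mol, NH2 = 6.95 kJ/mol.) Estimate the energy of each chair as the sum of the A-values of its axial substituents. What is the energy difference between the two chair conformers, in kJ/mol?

16.91 kJ/mol

Chair I (ethyl axial, methoxy axial, amino axial): E = 16.91 kJ/mol.
Chair II (ethyl equatorial, methoxy equatorial, amino equatorial): E = 0.00 kJ/mol.
ΔE = 16.91 − 0.00 = 16.91 kJ/mol; chair II is more stable.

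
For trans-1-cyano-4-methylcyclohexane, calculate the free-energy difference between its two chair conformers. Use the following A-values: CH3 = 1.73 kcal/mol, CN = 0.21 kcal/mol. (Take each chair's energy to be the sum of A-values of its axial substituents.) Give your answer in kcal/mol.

1.94 kcal/mol

C1 and C4 have opposite parity, so for the trans isomer the two substituents are e,e in one chair and a,a in the other.
Chair I (methyl axial, cyano axial): E = 1.94 kcal/mol.
Chair II (methyl equatorial, cyano equatorial): E = 0.00 kcal/mol.
ΔE = 1.94 − 0.00 = 1.94 kcal/mol; chair II is more stable.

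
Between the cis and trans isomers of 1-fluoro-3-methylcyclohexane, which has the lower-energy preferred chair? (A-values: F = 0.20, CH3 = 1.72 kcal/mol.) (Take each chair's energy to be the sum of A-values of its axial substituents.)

At 1,3 positions (parity same): cis → (e,e or a,a); trans → (a,e or e,a).
Best chair for cis: E = 0.00 kcal/mol; best chair for trans: E = 0.20 kcal/mol.
The cis isomer is lower by 0.20 kcal/mol.

cis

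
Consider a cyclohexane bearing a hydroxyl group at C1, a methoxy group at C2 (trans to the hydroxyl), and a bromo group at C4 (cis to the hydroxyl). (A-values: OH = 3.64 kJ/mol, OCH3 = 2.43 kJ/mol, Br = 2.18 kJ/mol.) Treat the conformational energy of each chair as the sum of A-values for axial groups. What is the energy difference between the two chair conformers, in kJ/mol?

3.89 kJ/mol

Chair I (hydroxyl axial, methoxy axial, bromo equatorial): E = 6.07 kJ/mol.
Chair II (hydroxyl equatorial, methoxy equatorial, bromo axial): E = 2.18 kJ/mol.
ΔE = 6.07 − 2.18 = 3.89 kJ/mol; chair II is more stable.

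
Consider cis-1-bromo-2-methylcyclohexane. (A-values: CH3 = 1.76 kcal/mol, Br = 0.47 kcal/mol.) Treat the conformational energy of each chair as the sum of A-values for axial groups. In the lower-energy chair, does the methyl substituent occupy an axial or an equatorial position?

equatorial

C1 and C2 have opposite parity, so for the cis isomer the two substituents are one axial and one equatorial in each chair.
Chair I (methyl axial, bromo equatorial): E = 1.76 kcal/mol.
Chair II (methyl equatorial, bromo axial): E = 0.47 kcal/mol.
Chair II is the more stable (lower-energy) conformer, and in that chair the methyl group is equatorial.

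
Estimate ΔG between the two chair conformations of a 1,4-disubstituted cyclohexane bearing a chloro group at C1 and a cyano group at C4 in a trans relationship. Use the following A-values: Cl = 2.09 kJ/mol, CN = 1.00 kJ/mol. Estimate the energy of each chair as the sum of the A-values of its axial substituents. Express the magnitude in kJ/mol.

C1 and C4 have opposite parity, so for the trans isomer the two substituents are e,e in one chair and a,a in the other.
Chair I (chloro axial, cyano axial): E = 3.09 kJ/mol.
Chair II (chloro equatorial, cyano equatorial): E = 0.00 kJ/mol.
ΔE = 3.09 − 0.00 = 3.09 kJ/mol; chair II is more stable.

3.09 kJ/mol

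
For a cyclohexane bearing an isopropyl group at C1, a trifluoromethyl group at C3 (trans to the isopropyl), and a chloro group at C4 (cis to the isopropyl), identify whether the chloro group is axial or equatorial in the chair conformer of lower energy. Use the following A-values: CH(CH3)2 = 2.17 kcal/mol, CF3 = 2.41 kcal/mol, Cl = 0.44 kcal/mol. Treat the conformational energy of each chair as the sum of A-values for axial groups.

Chair I (isopropyl axial, trifluoromethyl equatorial, chloro equatorial): E = 2.17 kcal/mol.
Chair II (isopropyl equatorial, trifluoromethyl axial, chloro axial): E = 2.85 kcal/mol.
Chair I is the more stable (lower-energy) conformer, and in that chair the chloro group is equatorial.

equatorial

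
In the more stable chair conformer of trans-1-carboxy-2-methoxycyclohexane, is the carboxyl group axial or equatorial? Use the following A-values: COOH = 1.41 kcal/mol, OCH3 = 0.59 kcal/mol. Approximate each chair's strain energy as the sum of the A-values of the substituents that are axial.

equatorial

C1 and C2 have opposite parity, so for the trans isomer the two substituents are e,e in one chair and a,a in the other.
Chair I (carboxyl axial, methoxy axial): E = 2.00 kcal/mol.
Chair II (carboxyl equatorial, methoxy equatorial): E = 0.00 kcal/mol.
Chair II is the more stable (lower-energy) conformer, and in that chair the carboxyl group is equatorial.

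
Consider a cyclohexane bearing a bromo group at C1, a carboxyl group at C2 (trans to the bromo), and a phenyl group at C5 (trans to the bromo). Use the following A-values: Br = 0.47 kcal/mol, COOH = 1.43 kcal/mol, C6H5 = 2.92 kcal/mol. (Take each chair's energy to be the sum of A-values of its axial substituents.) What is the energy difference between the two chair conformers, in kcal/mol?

1.02 kcal/mol

Chair I (bromo axial, carboxyl axial, phenyl equatorial): E = 1.90 kcal/mol.
Chair II (bromo equatorial, carboxyl equatorial, phenyl axial): E = 2.92 kcal/mol.
ΔE = 2.92 − 1.90 = 1.02 kcal/mol; chair I is more stable.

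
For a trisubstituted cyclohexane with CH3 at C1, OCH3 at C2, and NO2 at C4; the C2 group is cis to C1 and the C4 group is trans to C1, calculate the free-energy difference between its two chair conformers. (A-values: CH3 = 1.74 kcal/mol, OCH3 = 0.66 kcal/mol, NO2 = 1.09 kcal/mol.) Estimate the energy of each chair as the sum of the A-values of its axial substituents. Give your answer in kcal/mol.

Chair I (methyl axial, methoxy equatorial, nitro axial): E = 2.83 kcal/mol.
Chair II (methyl equatorial, methoxy axial, nitro equatorial): E = 0.66 kcal/mol.
ΔE = 2.83 − 0.66 = 2.17 kcal/mol; chair II is more stable.

2.17 kcal/mol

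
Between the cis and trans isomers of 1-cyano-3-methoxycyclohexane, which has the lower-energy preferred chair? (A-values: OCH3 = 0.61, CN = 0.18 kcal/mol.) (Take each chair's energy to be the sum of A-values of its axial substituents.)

At 1,3 positions (parity same): cis → (e,e or a,a); trans → (a,e or e,a).
Best chair for cis: E = 0.00 kcal/mol; best chair for trans: E = 0.18 kcal/mol.
The cis isomer is lower by 0.18 kcal/mol.

cis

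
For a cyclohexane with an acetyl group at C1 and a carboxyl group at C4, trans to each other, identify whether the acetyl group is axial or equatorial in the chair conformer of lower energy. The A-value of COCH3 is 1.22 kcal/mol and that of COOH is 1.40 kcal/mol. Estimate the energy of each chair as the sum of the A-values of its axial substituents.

equatorial

C1 and C4 have opposite parity, so for the trans isomer the two substituents are e,e in one chair and a,a in the other.
Chair I (acetyl axial, carboxyl axial): E = 2.62 kcal/mol.
Chair II (acetyl equatorial, carboxyl equatorial): E = 0.00 kcal/mol.
Chair II is the more stable (lower-energy) conformer, and in that chair the acetyl group is equatorial.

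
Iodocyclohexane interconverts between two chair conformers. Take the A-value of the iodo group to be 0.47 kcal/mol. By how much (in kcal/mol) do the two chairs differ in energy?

A monosubstituted cyclohexane has one chair with the iodo group axial (E = A = 0.47 kcal/mol) and one with it equatorial (E = 0).
ΔE = 0.47 − 0 = 0.47 kcal/mol.

0.47 kcal/mol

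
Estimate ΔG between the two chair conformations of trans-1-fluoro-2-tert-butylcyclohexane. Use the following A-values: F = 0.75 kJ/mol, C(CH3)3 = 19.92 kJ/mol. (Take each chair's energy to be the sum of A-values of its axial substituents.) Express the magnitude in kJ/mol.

C1 and C2 have opposite parity, so for the trans isomer the two substituents are e,e in one chair and a,a in the other.
Chair I (fluoro axial, tert-butyl axial): E = 20.67 kJ/mol.
Chair II (fluoro equatorial, tert-butyl equatorial): E = 0.00 kJ/mol.
ΔE = 20.67 − 0.00 = 20.67 kJ/mol; chair II is more stable.

20.67 kJ/mol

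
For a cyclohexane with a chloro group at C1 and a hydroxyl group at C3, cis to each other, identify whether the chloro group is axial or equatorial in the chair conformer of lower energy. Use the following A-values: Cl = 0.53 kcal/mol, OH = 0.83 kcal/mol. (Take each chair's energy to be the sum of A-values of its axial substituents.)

equatorial

C1 and C3 have the same parity, so for the cis isomer the two substituents are e,e in one chair and a,a in the other.
Chair I (chloro axial, hydroxyl axial): E = 1.36 kcal/mol.
Chair II (chloro equatorial, hydroxyl equatorial): E = 0.00 kcal/mol.
Chair II is the more stable (lower-energy) conformer, and in that chair the chloro group is equatorial.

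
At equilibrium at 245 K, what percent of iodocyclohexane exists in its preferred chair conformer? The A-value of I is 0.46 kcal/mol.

One chair has the iodo group axial (E = 0.46 kcal/mol) and the other has it equatorial (E = 0).
ΔG = 0.46 kcal/mol between the two chairs.
K = exp(ΔG/RT) with R = 1.987×10⁻³ kcal mol⁻¹ K⁻¹ and T = 245 K gives K ≈ 2.57.
Fraction in the lower-energy chair = K/(K+1) = 72.0%.

72.0%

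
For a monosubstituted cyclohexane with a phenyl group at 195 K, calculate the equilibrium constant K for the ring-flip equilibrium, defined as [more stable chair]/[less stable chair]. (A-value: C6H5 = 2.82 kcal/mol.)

One chair has the phenyl group axial (E = 2.82 kcal/mol) and the other has it equatorial (E = 0).
ΔG = 2.82 kcal/mol between the two chairs.
K = exp(ΔG/RT) with R = 1.987×10⁻³ kcal mol⁻¹ K⁻¹ and T = 195 K gives K ≈ 1.45e+03.

K ≈ 1448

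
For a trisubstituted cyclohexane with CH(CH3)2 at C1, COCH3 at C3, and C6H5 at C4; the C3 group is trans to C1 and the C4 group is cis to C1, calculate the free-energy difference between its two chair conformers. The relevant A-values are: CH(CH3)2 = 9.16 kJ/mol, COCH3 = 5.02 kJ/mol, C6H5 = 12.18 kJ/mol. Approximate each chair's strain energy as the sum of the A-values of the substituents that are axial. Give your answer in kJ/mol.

8.04 kJ/mol

Chair I (isopropyl axial, acetyl equatorial, phenyl equatorial): E = 9.16 kJ/mol.
Chair II (isopropyl equatorial, acetyl axial, phenyl axial): E = 17.20 kJ/mol.
ΔE = 17.20 − 9.16 = 8.04 kJ/mol; chair I is more stable.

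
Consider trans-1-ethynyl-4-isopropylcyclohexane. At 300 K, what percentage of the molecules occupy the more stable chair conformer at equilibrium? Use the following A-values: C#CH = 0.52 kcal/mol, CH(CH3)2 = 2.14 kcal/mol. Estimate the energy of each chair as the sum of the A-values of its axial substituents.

C1 and C4 have opposite parity, so for the trans isomer the two substituents are e,e in one chair and a,a in the other.
Chair I (ethynyl axial, isopropyl axial): E = 2.66 kcal/mol; chair II (ethynyl equatorial, isopropyl equatorial): E = 0.00 kcal/mol.
ΔG = 2.66 kcal/mol between the two chairs.
K = exp(ΔG/RT) with R = 1.987×10⁻³ kcal mol⁻¹ K⁻¹ and T = 300 K gives K ≈ 86.7.
Fraction in the lower-energy chair = K/(K+1) = 98.9%.

98.9%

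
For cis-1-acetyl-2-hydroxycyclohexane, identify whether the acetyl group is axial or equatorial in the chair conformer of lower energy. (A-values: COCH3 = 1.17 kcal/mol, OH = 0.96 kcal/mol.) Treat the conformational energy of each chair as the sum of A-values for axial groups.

equatorial

C1 and C2 have opposite parity, so for the cis isomer the two substituents are one axial and one equatorial in each chair.
Chair I (acetyl axial, hydroxyl equatorial): E = 1.17 kcal/mol.
Chair II (acetyl equatorial, hydroxyl axial): E = 0.96 kcal/mol.
Chair II is the more stable (lower-energy) conformer, and in that chair the acetyl group is equatorial.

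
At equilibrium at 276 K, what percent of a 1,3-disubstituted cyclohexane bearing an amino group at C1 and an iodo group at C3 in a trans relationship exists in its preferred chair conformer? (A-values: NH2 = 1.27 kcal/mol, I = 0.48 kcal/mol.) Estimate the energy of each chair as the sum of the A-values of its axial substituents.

80.9%

C1 and C3 have the same parity, so for the trans isomer the two substituents are one axial and one equatorial in each chair.
Chair I (amino axial, iodo equatorial): E = 1.27 kcal/mol; chair II (amino equatorial, iodo axial): E = 0.48 kcal/mol.
ΔG = 0.79 kcal/mol between the two chairs.
K = exp(ΔG/RT) with R = 1.987×10⁻³ kcal mol⁻¹ K⁻¹ and T = 276 K gives K ≈ 4.22.
Fraction in the lower-energy chair = K/(K+1) = 80.9%.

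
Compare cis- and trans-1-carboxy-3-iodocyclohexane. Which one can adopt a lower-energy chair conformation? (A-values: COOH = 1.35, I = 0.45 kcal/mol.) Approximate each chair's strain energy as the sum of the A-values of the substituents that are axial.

cis

At 1,3 positions (parity same): cis → (e,e or a,a); trans → (a,e or e,a).
Best chair for cis: E = 0.00 kcal/mol; best chair for trans: E = 0.45 kcal/mol.
The cis isomer is lower by 0.45 kcal/mol.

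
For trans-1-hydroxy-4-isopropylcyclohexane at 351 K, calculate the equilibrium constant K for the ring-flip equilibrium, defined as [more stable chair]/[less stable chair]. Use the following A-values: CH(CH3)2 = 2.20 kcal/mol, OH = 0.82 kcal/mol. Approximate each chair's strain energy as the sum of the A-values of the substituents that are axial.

K ≈ 76.0

C1 and C4 have opposite parity, so for the trans isomer the two substituents are e,e in one chair and a,a in the other.
Chair I (isopropyl axial, hydroxyl axial): E = 3.02 kcal/mol; chair II (isopropyl equatorial, hydroxyl equatorial): E = 0.00 kcal/mol.
ΔG = 3.02 kcal/mol between the two chairs.
K = exp(ΔG/RT) with R = 1.987×10⁻³ kcal mol⁻¹ K⁻¹ and T = 351 K gives K ≈ 76.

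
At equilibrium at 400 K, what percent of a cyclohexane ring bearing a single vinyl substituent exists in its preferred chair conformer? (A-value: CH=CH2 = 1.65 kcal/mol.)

One chair has the vinyl group axial (E = 1.65 kcal/mol) and the other has it equatorial (E = 0).
ΔG = 1.65 kcal/mol between the two chairs.
K = exp(ΔG/RT) with R = 1.987×10⁻³ kcal mol⁻¹ K⁻¹ and T = 400 K gives K ≈ 7.97.
Fraction in the lower-energy chair = K/(K+1) = 88.9%.

88.9%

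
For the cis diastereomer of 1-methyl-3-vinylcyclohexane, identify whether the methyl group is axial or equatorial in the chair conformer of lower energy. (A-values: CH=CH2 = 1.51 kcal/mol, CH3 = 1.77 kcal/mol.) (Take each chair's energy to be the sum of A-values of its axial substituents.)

equatorial

C1 and C3 have the same parity, so for the cis isomer the two substituents are e,e in one chair and a,a in the other.
Chair I (vinyl axial, methyl axial): E = 3.28 kcal/mol.
Chair II (vinyl equatorial, methyl equatorial): E = 0.00 kcal/mol.
Chair II is the more stable (lower-energy) conformer, and in that chair the methyl group is equatorial.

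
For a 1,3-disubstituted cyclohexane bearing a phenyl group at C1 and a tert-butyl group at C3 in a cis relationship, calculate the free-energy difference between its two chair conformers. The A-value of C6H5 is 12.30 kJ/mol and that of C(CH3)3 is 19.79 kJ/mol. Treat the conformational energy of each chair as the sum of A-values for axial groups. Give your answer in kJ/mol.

C1 and C3 have the same parity, so for the cis isomer the two substituents are e,e in one chair and a,a in the other.
Chair I (phenyl axial, tert-butyl axial): E = 32.09 kJ/mol.
Chair II (phenyl equatorial, tert-butyl equatorial): E = 0.00 kJ/mol.
ΔE = 32.09 − 0.00 = 32.09 kJ/mol; chair II is more stable.

32.09 kJ/mol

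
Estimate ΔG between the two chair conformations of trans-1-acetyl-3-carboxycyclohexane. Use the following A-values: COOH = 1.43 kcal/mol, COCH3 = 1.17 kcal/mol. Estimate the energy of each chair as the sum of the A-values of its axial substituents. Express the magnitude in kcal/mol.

C1 and C3 have the same parity, so for the trans isomer the two substituents are one axial and one equatorial in each chair.
Chair I (carboxyl axial, acetyl equatorial): E = 1.43 kcal/mol.
Chair II (carboxyl equatorial, acetyl axial): E = 1.17 kcal/mol.
ΔE = 1.43 − 1.17 = 0.26 kcal/mol; chair II is more stable.

0.26 kcal/mol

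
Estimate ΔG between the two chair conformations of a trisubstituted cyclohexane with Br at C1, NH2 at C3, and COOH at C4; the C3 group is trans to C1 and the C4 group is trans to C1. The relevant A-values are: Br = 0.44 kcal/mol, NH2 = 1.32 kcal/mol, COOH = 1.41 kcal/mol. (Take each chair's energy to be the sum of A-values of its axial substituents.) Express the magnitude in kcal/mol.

Chair I (bromo axial, amino equatorial, carboxyl axial): E = 1.85 kcal/mol.
Chair II (bromo equatorial, amino axial, carboxyl equatorial): E = 1.32 kcal/mol.
ΔE = 1.85 − 1.32 = 0.53 kcal/mol; chair II is more stable.

0.53 kcal/mol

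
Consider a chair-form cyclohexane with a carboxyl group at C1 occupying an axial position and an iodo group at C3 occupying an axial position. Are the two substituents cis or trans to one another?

cis

C1 and C3 have the same parity, so their axial bonds point in the same direction.
With same-parity carbons, two substituents on the same face are both axial or both equatorial; opposite faces give one of each.
Here the groups are axial/axial → same face → cis.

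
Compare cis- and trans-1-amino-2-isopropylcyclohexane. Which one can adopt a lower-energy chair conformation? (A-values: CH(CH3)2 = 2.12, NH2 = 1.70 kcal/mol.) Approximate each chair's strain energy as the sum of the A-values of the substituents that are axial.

At 1,2 positions (parity opposite): cis → (a,e or e,a); trans → (e,e or a,a).
Best chair for cis: E = 1.70 kcal/mol; best chair for trans: E = 0.00 kcal/mol.
The trans isomer is lower by 1.70 kcal/mol.

trans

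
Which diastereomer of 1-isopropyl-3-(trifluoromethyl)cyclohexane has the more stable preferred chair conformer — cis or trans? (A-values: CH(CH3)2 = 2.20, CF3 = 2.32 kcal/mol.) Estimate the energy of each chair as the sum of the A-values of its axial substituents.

At 1,3 positions (parity same): cis → (e,e or a,a); trans → (a,e or e,a).
Best chair for cis: E = 0.00 kcal/mol; best chair for trans: E = 2.20 kcal/mol.
The cis isomer is lower by 2.20 kcal/mol.

cis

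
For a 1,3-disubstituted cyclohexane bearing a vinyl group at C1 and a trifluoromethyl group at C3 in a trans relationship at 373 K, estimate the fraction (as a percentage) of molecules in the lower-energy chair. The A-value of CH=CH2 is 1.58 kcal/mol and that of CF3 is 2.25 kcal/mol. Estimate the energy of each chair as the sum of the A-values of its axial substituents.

71.2%

C1 and C3 have the same parity, so for the trans isomer the two substituents are one axial and one equatorial in each chair.
Chair I (vinyl axial, trifluoromethyl equatorial): E = 1.58 kcal/mol; chair II (vinyl equatorial, trifluoromethyl axial): E = 2.25 kcal/mol.
ΔG = 0.67 kcal/mol between the two chairs.
K = exp(ΔG/RT) with R = 1.987×10⁻³ kcal mol⁻¹ K⁻¹ and T = 373 K gives K ≈ 2.47.
Fraction in the lower-energy chair = K/(K+1) = 71.2%.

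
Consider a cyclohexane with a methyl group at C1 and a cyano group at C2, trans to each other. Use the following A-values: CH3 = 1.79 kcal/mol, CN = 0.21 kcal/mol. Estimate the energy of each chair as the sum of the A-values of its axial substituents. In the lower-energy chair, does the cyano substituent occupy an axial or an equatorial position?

C1 and C2 have opposite parity, so for the trans isomer the two substituents are e,e in one chair and a,a in the other.
Chair I (methyl axial, cyano axial): E = 2.00 kcal/mol.
Chair II (methyl equatorial, cyano equatorial): E = 0.00 kcal/mol.
Chair II is the more stable (lower-energy) conformer, and in that chair the cyano group is equatorial.

equatorial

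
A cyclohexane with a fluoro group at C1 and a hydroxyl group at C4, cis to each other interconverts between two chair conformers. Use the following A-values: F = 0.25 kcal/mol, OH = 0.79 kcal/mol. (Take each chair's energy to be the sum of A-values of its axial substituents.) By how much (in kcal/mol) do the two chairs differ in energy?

C1 and C4 have opposite parity, so for the cis isomer the two substituents are one axial and one equatorial in each chair.
Chair I (fluoro axial, hydroxyl equatorial): E = 0.25 kcal/mol.
Chair II (fluoro equatorial, hydroxyl axial): E = 0.79 kcal/mol.
ΔE = 0.79 − 0.25 = 0.54 kcal/mol; chair I is more stable.

0.54 kcal/mol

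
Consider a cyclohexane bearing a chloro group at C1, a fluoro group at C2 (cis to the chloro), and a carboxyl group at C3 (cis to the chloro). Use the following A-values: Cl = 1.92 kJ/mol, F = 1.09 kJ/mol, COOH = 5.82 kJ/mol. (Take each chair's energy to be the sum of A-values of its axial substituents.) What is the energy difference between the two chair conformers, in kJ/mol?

Chair I (chloro axial, fluoro equatorial, carboxyl axial): E = 7.74 kJ/mol.
Chair II (chloro equatorial, fluoro axial, carboxyl equatorial): E = 1.09 kJ/mol.
ΔE = 7.74 − 1.09 = 6.65 kJ/mol; chair II is more stable.

6.65 kJ/mol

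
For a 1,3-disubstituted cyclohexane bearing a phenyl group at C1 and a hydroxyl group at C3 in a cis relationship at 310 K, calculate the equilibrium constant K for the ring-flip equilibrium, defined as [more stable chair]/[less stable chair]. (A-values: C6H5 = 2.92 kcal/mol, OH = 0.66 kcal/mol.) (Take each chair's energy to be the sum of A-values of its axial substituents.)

C1 and C3 have the same parity, so for the cis isomer the two substituents are e,e in one chair and a,a in the other.
Chair I (phenyl axial, hydroxyl axial): E = 3.58 kcal/mol; chair II (phenyl equatorial, hydroxyl equatorial): E = 0.00 kcal/mol.
ΔG = 3.58 kcal/mol between the two chairs.
K = exp(ΔG/RT) with R = 1.987×10⁻³ kcal mol⁻¹ K⁻¹ and T = 310 K gives K ≈ 334.

K ≈ 334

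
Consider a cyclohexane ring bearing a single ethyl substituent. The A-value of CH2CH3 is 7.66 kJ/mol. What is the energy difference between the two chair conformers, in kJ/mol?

A monosubstituted cyclohexane has one chair with the ethyl group axial (E = A = 7.66 kJ/mol) and one with it equatorial (E = 0).
ΔE = 7.66 − 0 = 7.66 kJ/mol.

7.66 kJ/mol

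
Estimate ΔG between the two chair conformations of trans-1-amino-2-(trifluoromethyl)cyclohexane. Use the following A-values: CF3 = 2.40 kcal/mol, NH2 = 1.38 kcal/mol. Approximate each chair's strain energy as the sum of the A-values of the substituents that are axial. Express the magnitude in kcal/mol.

3.78 kcal/mol

C1 and C2 have opposite parity, so for the trans isomer the two substituents are e,e in one chair and a,a in the other.
Chair I (trifluoromethyl axial, amino axial): E = 3.78 kcal/mol.
Chair II (trifluoromethyl equatorial, amino equatorial): E = 0.00 kcal/mol.
ΔE = 3.78 − 0.00 = 3.78 kcal/mol; chair II is more stable.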